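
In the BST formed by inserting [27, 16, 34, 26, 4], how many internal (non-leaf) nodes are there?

Tree built from: [27, 16, 34, 26, 4]
Tree (level-order array): [27, 16, 34, 4, 26]
Rule: An internal node has at least one child.
Per-node child counts:
  node 27: 2 child(ren)
  node 16: 2 child(ren)
  node 4: 0 child(ren)
  node 26: 0 child(ren)
  node 34: 0 child(ren)
Matching nodes: [27, 16]
Count of internal (non-leaf) nodes: 2


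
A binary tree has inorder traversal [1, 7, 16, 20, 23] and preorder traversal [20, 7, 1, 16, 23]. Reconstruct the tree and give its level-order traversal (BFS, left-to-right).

Inorder:  [1, 7, 16, 20, 23]
Preorder: [20, 7, 1, 16, 23]
Algorithm: preorder visits root first, so consume preorder in order;
for each root, split the current inorder slice at that value into
left-subtree inorder and right-subtree inorder, then recurse.
Recursive splits:
  root=20; inorder splits into left=[1, 7, 16], right=[23]
  root=7; inorder splits into left=[1], right=[16]
  root=1; inorder splits into left=[], right=[]
  root=16; inorder splits into left=[], right=[]
  root=23; inorder splits into left=[], right=[]
Reconstructed level-order: [20, 7, 23, 1, 16]


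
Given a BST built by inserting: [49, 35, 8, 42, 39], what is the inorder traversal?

Tree insertion order: [49, 35, 8, 42, 39]
Tree (level-order array): [49, 35, None, 8, 42, None, None, 39]
Inorder traversal: [8, 35, 39, 42, 49]


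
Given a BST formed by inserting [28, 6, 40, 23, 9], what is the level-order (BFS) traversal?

Tree insertion order: [28, 6, 40, 23, 9]
Tree (level-order array): [28, 6, 40, None, 23, None, None, 9]
BFS from the root, enqueuing left then right child of each popped node:
  queue [28] -> pop 28, enqueue [6, 40], visited so far: [28]
  queue [6, 40] -> pop 6, enqueue [23], visited so far: [28, 6]
  queue [40, 23] -> pop 40, enqueue [none], visited so far: [28, 6, 40]
  queue [23] -> pop 23, enqueue [9], visited so far: [28, 6, 40, 23]
  queue [9] -> pop 9, enqueue [none], visited so far: [28, 6, 40, 23, 9]
Result: [28, 6, 40, 23, 9]


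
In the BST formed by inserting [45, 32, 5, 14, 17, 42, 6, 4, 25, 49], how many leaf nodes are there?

Tree built from: [45, 32, 5, 14, 17, 42, 6, 4, 25, 49]
Tree (level-order array): [45, 32, 49, 5, 42, None, None, 4, 14, None, None, None, None, 6, 17, None, None, None, 25]
Rule: A leaf has 0 children.
Per-node child counts:
  node 45: 2 child(ren)
  node 32: 2 child(ren)
  node 5: 2 child(ren)
  node 4: 0 child(ren)
  node 14: 2 child(ren)
  node 6: 0 child(ren)
  node 17: 1 child(ren)
  node 25: 0 child(ren)
  node 42: 0 child(ren)
  node 49: 0 child(ren)
Matching nodes: [4, 6, 25, 42, 49]
Count of leaf nodes: 5


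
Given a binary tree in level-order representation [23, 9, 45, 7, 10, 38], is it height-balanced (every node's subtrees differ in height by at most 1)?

Tree (level-order array): [23, 9, 45, 7, 10, 38]
Definition: a tree is height-balanced if, at every node, |h(left) - h(right)| <= 1 (empty subtree has height -1).
Bottom-up per-node check:
  node 7: h_left=-1, h_right=-1, diff=0 [OK], height=0
  node 10: h_left=-1, h_right=-1, diff=0 [OK], height=0
  node 9: h_left=0, h_right=0, diff=0 [OK], height=1
  node 38: h_left=-1, h_right=-1, diff=0 [OK], height=0
  node 45: h_left=0, h_right=-1, diff=1 [OK], height=1
  node 23: h_left=1, h_right=1, diff=0 [OK], height=2
All nodes satisfy the balance condition.
Result: Balanced


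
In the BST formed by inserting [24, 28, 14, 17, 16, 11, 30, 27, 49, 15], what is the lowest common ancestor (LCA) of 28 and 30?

Tree insertion order: [24, 28, 14, 17, 16, 11, 30, 27, 49, 15]
Tree (level-order array): [24, 14, 28, 11, 17, 27, 30, None, None, 16, None, None, None, None, 49, 15]
In a BST, the LCA of p=28, q=30 is the first node v on the
root-to-leaf path with p <= v <= q (go left if both < v, right if both > v).
Walk from root:
  at 24: both 28 and 30 > 24, go right
  at 28: 28 <= 28 <= 30, this is the LCA
LCA = 28


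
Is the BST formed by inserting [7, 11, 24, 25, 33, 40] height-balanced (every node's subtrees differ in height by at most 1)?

Tree (level-order array): [7, None, 11, None, 24, None, 25, None, 33, None, 40]
Definition: a tree is height-balanced if, at every node, |h(left) - h(right)| <= 1 (empty subtree has height -1).
Bottom-up per-node check:
  node 40: h_left=-1, h_right=-1, diff=0 [OK], height=0
  node 33: h_left=-1, h_right=0, diff=1 [OK], height=1
  node 25: h_left=-1, h_right=1, diff=2 [FAIL (|-1-1|=2 > 1)], height=2
  node 24: h_left=-1, h_right=2, diff=3 [FAIL (|-1-2|=3 > 1)], height=3
  node 11: h_left=-1, h_right=3, diff=4 [FAIL (|-1-3|=4 > 1)], height=4
  node 7: h_left=-1, h_right=4, diff=5 [FAIL (|-1-4|=5 > 1)], height=5
Node 25 violates the condition: |-1 - 1| = 2 > 1.
Result: Not balanced


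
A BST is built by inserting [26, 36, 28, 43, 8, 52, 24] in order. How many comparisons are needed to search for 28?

Search path for 28: 26 -> 36 -> 28
Found: True
Comparisons: 3


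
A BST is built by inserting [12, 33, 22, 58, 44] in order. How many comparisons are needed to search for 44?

Search path for 44: 12 -> 33 -> 58 -> 44
Found: True
Comparisons: 4


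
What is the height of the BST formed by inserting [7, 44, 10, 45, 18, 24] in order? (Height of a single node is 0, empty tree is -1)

Insertion order: [7, 44, 10, 45, 18, 24]
Tree (level-order array): [7, None, 44, 10, 45, None, 18, None, None, None, 24]
Compute height bottom-up (empty subtree = -1):
  height(24) = 1 + max(-1, -1) = 0
  height(18) = 1 + max(-1, 0) = 1
  height(10) = 1 + max(-1, 1) = 2
  height(45) = 1 + max(-1, -1) = 0
  height(44) = 1 + max(2, 0) = 3
  height(7) = 1 + max(-1, 3) = 4
Height = 4


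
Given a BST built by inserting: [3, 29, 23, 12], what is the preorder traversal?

Tree insertion order: [3, 29, 23, 12]
Tree (level-order array): [3, None, 29, 23, None, 12]
Preorder traversal: [3, 29, 23, 12]


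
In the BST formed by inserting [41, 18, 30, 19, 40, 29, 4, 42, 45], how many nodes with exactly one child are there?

Tree built from: [41, 18, 30, 19, 40, 29, 4, 42, 45]
Tree (level-order array): [41, 18, 42, 4, 30, None, 45, None, None, 19, 40, None, None, None, 29]
Rule: These are nodes with exactly 1 non-null child.
Per-node child counts:
  node 41: 2 child(ren)
  node 18: 2 child(ren)
  node 4: 0 child(ren)
  node 30: 2 child(ren)
  node 19: 1 child(ren)
  node 29: 0 child(ren)
  node 40: 0 child(ren)
  node 42: 1 child(ren)
  node 45: 0 child(ren)
Matching nodes: [19, 42]
Count of nodes with exactly one child: 2


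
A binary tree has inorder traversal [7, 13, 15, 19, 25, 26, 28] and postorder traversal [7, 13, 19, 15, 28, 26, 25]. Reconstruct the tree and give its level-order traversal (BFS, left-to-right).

Inorder:   [7, 13, 15, 19, 25, 26, 28]
Postorder: [7, 13, 19, 15, 28, 26, 25]
Algorithm: postorder visits root last, so walk postorder right-to-left;
each value is the root of the current inorder slice — split it at that
value, recurse on the right subtree first, then the left.
Recursive splits:
  root=25; inorder splits into left=[7, 13, 15, 19], right=[26, 28]
  root=26; inorder splits into left=[], right=[28]
  root=28; inorder splits into left=[], right=[]
  root=15; inorder splits into left=[7, 13], right=[19]
  root=19; inorder splits into left=[], right=[]
  root=13; inorder splits into left=[7], right=[]
  root=7; inorder splits into left=[], right=[]
Reconstructed level-order: [25, 15, 26, 13, 19, 28, 7]


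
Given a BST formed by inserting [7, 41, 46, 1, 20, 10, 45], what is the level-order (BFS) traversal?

Tree insertion order: [7, 41, 46, 1, 20, 10, 45]
Tree (level-order array): [7, 1, 41, None, None, 20, 46, 10, None, 45]
BFS from the root, enqueuing left then right child of each popped node:
  queue [7] -> pop 7, enqueue [1, 41], visited so far: [7]
  queue [1, 41] -> pop 1, enqueue [none], visited so far: [7, 1]
  queue [41] -> pop 41, enqueue [20, 46], visited so far: [7, 1, 41]
  queue [20, 46] -> pop 20, enqueue [10], visited so far: [7, 1, 41, 20]
  queue [46, 10] -> pop 46, enqueue [45], visited so far: [7, 1, 41, 20, 46]
  queue [10, 45] -> pop 10, enqueue [none], visited so far: [7, 1, 41, 20, 46, 10]
  queue [45] -> pop 45, enqueue [none], visited so far: [7, 1, 41, 20, 46, 10, 45]
Result: [7, 1, 41, 20, 46, 10, 45]


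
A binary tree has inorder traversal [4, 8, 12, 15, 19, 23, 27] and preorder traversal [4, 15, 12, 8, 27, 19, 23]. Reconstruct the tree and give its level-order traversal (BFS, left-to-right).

Inorder:  [4, 8, 12, 15, 19, 23, 27]
Preorder: [4, 15, 12, 8, 27, 19, 23]
Algorithm: preorder visits root first, so consume preorder in order;
for each root, split the current inorder slice at that value into
left-subtree inorder and right-subtree inorder, then recurse.
Recursive splits:
  root=4; inorder splits into left=[], right=[8, 12, 15, 19, 23, 27]
  root=15; inorder splits into left=[8, 12], right=[19, 23, 27]
  root=12; inorder splits into left=[8], right=[]
  root=8; inorder splits into left=[], right=[]
  root=27; inorder splits into left=[19, 23], right=[]
  root=19; inorder splits into left=[], right=[23]
  root=23; inorder splits into left=[], right=[]
Reconstructed level-order: [4, 15, 12, 27, 8, 19, 23]


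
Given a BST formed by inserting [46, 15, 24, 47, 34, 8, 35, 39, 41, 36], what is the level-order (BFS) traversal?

Tree insertion order: [46, 15, 24, 47, 34, 8, 35, 39, 41, 36]
Tree (level-order array): [46, 15, 47, 8, 24, None, None, None, None, None, 34, None, 35, None, 39, 36, 41]
BFS from the root, enqueuing left then right child of each popped node:
  queue [46] -> pop 46, enqueue [15, 47], visited so far: [46]
  queue [15, 47] -> pop 15, enqueue [8, 24], visited so far: [46, 15]
  queue [47, 8, 24] -> pop 47, enqueue [none], visited so far: [46, 15, 47]
  queue [8, 24] -> pop 8, enqueue [none], visited so far: [46, 15, 47, 8]
  queue [24] -> pop 24, enqueue [34], visited so far: [46, 15, 47, 8, 24]
  queue [34] -> pop 34, enqueue [35], visited so far: [46, 15, 47, 8, 24, 34]
  queue [35] -> pop 35, enqueue [39], visited so far: [46, 15, 47, 8, 24, 34, 35]
  queue [39] -> pop 39, enqueue [36, 41], visited so far: [46, 15, 47, 8, 24, 34, 35, 39]
  queue [36, 41] -> pop 36, enqueue [none], visited so far: [46, 15, 47, 8, 24, 34, 35, 39, 36]
  queue [41] -> pop 41, enqueue [none], visited so far: [46, 15, 47, 8, 24, 34, 35, 39, 36, 41]
Result: [46, 15, 47, 8, 24, 34, 35, 39, 36, 41]


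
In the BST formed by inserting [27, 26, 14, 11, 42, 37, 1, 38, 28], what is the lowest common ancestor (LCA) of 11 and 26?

Tree insertion order: [27, 26, 14, 11, 42, 37, 1, 38, 28]
Tree (level-order array): [27, 26, 42, 14, None, 37, None, 11, None, 28, 38, 1]
In a BST, the LCA of p=11, q=26 is the first node v on the
root-to-leaf path with p <= v <= q (go left if both < v, right if both > v).
Walk from root:
  at 27: both 11 and 26 < 27, go left
  at 26: 11 <= 26 <= 26, this is the LCA
LCA = 26


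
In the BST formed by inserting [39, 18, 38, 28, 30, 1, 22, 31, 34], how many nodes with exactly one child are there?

Tree built from: [39, 18, 38, 28, 30, 1, 22, 31, 34]
Tree (level-order array): [39, 18, None, 1, 38, None, None, 28, None, 22, 30, None, None, None, 31, None, 34]
Rule: These are nodes with exactly 1 non-null child.
Per-node child counts:
  node 39: 1 child(ren)
  node 18: 2 child(ren)
  node 1: 0 child(ren)
  node 38: 1 child(ren)
  node 28: 2 child(ren)
  node 22: 0 child(ren)
  node 30: 1 child(ren)
  node 31: 1 child(ren)
  node 34: 0 child(ren)
Matching nodes: [39, 38, 30, 31]
Count of nodes with exactly one child: 4


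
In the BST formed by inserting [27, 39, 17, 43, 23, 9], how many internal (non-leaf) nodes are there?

Tree built from: [27, 39, 17, 43, 23, 9]
Tree (level-order array): [27, 17, 39, 9, 23, None, 43]
Rule: An internal node has at least one child.
Per-node child counts:
  node 27: 2 child(ren)
  node 17: 2 child(ren)
  node 9: 0 child(ren)
  node 23: 0 child(ren)
  node 39: 1 child(ren)
  node 43: 0 child(ren)
Matching nodes: [27, 17, 39]
Count of internal (non-leaf) nodes: 3


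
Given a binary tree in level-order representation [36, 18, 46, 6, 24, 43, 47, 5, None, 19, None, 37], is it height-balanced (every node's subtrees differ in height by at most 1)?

Tree (level-order array): [36, 18, 46, 6, 24, 43, 47, 5, None, 19, None, 37]
Definition: a tree is height-balanced if, at every node, |h(left) - h(right)| <= 1 (empty subtree has height -1).
Bottom-up per-node check:
  node 5: h_left=-1, h_right=-1, diff=0 [OK], height=0
  node 6: h_left=0, h_right=-1, diff=1 [OK], height=1
  node 19: h_left=-1, h_right=-1, diff=0 [OK], height=0
  node 24: h_left=0, h_right=-1, diff=1 [OK], height=1
  node 18: h_left=1, h_right=1, diff=0 [OK], height=2
  node 37: h_left=-1, h_right=-1, diff=0 [OK], height=0
  node 43: h_left=0, h_right=-1, diff=1 [OK], height=1
  node 47: h_left=-1, h_right=-1, diff=0 [OK], height=0
  node 46: h_left=1, h_right=0, diff=1 [OK], height=2
  node 36: h_left=2, h_right=2, diff=0 [OK], height=3
All nodes satisfy the balance condition.
Result: Balanced


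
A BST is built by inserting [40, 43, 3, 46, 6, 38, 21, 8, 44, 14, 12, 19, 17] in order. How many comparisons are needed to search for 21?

Search path for 21: 40 -> 3 -> 6 -> 38 -> 21
Found: True
Comparisons: 5


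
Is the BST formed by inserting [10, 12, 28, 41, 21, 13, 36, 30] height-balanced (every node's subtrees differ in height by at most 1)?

Tree (level-order array): [10, None, 12, None, 28, 21, 41, 13, None, 36, None, None, None, 30]
Definition: a tree is height-balanced if, at every node, |h(left) - h(right)| <= 1 (empty subtree has height -1).
Bottom-up per-node check:
  node 13: h_left=-1, h_right=-1, diff=0 [OK], height=0
  node 21: h_left=0, h_right=-1, diff=1 [OK], height=1
  node 30: h_left=-1, h_right=-1, diff=0 [OK], height=0
  node 36: h_left=0, h_right=-1, diff=1 [OK], height=1
  node 41: h_left=1, h_right=-1, diff=2 [FAIL (|1--1|=2 > 1)], height=2
  node 28: h_left=1, h_right=2, diff=1 [OK], height=3
  node 12: h_left=-1, h_right=3, diff=4 [FAIL (|-1-3|=4 > 1)], height=4
  node 10: h_left=-1, h_right=4, diff=5 [FAIL (|-1-4|=5 > 1)], height=5
Node 41 violates the condition: |1 - -1| = 2 > 1.
Result: Not balanced


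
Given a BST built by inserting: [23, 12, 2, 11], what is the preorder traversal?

Tree insertion order: [23, 12, 2, 11]
Tree (level-order array): [23, 12, None, 2, None, None, 11]
Preorder traversal: [23, 12, 2, 11]


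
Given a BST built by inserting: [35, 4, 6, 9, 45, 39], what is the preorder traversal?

Tree insertion order: [35, 4, 6, 9, 45, 39]
Tree (level-order array): [35, 4, 45, None, 6, 39, None, None, 9]
Preorder traversal: [35, 4, 6, 9, 45, 39]


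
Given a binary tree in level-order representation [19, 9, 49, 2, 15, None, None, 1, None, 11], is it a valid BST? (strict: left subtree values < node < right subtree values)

Level-order array: [19, 9, 49, 2, 15, None, None, 1, None, 11]
Validate using subtree bounds (lo, hi): at each node, require lo < value < hi,
then recurse left with hi=value and right with lo=value.
Preorder trace (stopping at first violation):
  at node 19 with bounds (-inf, +inf): OK
  at node 9 with bounds (-inf, 19): OK
  at node 2 with bounds (-inf, 9): OK
  at node 1 with bounds (-inf, 2): OK
  at node 15 with bounds (9, 19): OK
  at node 11 with bounds (9, 15): OK
  at node 49 with bounds (19, +inf): OK
No violation found at any node.
Result: Valid BST


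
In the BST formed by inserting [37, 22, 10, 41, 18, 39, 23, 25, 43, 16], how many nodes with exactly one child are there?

Tree built from: [37, 22, 10, 41, 18, 39, 23, 25, 43, 16]
Tree (level-order array): [37, 22, 41, 10, 23, 39, 43, None, 18, None, 25, None, None, None, None, 16]
Rule: These are nodes with exactly 1 non-null child.
Per-node child counts:
  node 37: 2 child(ren)
  node 22: 2 child(ren)
  node 10: 1 child(ren)
  node 18: 1 child(ren)
  node 16: 0 child(ren)
  node 23: 1 child(ren)
  node 25: 0 child(ren)
  node 41: 2 child(ren)
  node 39: 0 child(ren)
  node 43: 0 child(ren)
Matching nodes: [10, 18, 23]
Count of nodes with exactly one child: 3


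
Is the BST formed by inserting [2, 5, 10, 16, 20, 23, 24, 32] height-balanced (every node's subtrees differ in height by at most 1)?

Tree (level-order array): [2, None, 5, None, 10, None, 16, None, 20, None, 23, None, 24, None, 32]
Definition: a tree is height-balanced if, at every node, |h(left) - h(right)| <= 1 (empty subtree has height -1).
Bottom-up per-node check:
  node 32: h_left=-1, h_right=-1, diff=0 [OK], height=0
  node 24: h_left=-1, h_right=0, diff=1 [OK], height=1
  node 23: h_left=-1, h_right=1, diff=2 [FAIL (|-1-1|=2 > 1)], height=2
  node 20: h_left=-1, h_right=2, diff=3 [FAIL (|-1-2|=3 > 1)], height=3
  node 16: h_left=-1, h_right=3, diff=4 [FAIL (|-1-3|=4 > 1)], height=4
  node 10: h_left=-1, h_right=4, diff=5 [FAIL (|-1-4|=5 > 1)], height=5
  node 5: h_left=-1, h_right=5, diff=6 [FAIL (|-1-5|=6 > 1)], height=6
  node 2: h_left=-1, h_right=6, diff=7 [FAIL (|-1-6|=7 > 1)], height=7
Node 23 violates the condition: |-1 - 1| = 2 > 1.
Result: Not balanced


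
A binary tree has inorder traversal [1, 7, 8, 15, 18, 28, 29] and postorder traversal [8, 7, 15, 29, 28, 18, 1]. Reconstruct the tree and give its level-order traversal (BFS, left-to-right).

Inorder:   [1, 7, 8, 15, 18, 28, 29]
Postorder: [8, 7, 15, 29, 28, 18, 1]
Algorithm: postorder visits root last, so walk postorder right-to-left;
each value is the root of the current inorder slice — split it at that
value, recurse on the right subtree first, then the left.
Recursive splits:
  root=1; inorder splits into left=[], right=[7, 8, 15, 18, 28, 29]
  root=18; inorder splits into left=[7, 8, 15], right=[28, 29]
  root=28; inorder splits into left=[], right=[29]
  root=29; inorder splits into left=[], right=[]
  root=15; inorder splits into left=[7, 8], right=[]
  root=7; inorder splits into left=[], right=[8]
  root=8; inorder splits into left=[], right=[]
Reconstructed level-order: [1, 18, 15, 28, 7, 29, 8]


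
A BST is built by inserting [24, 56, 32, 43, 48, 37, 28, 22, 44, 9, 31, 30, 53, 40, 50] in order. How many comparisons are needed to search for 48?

Search path for 48: 24 -> 56 -> 32 -> 43 -> 48
Found: True
Comparisons: 5


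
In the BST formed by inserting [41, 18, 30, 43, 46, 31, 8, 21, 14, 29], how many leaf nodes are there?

Tree built from: [41, 18, 30, 43, 46, 31, 8, 21, 14, 29]
Tree (level-order array): [41, 18, 43, 8, 30, None, 46, None, 14, 21, 31, None, None, None, None, None, 29]
Rule: A leaf has 0 children.
Per-node child counts:
  node 41: 2 child(ren)
  node 18: 2 child(ren)
  node 8: 1 child(ren)
  node 14: 0 child(ren)
  node 30: 2 child(ren)
  node 21: 1 child(ren)
  node 29: 0 child(ren)
  node 31: 0 child(ren)
  node 43: 1 child(ren)
  node 46: 0 child(ren)
Matching nodes: [14, 29, 31, 46]
Count of leaf nodes: 4


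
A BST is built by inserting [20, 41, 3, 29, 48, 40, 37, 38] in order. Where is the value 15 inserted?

Starting tree (level order): [20, 3, 41, None, None, 29, 48, None, 40, None, None, 37, None, None, 38]
Insertion path: 20 -> 3
Result: insert 15 as right child of 3
Final tree (level order): [20, 3, 41, None, 15, 29, 48, None, None, None, 40, None, None, 37, None, None, 38]


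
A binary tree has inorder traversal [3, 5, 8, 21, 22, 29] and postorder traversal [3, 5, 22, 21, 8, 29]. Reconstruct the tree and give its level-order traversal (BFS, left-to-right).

Inorder:   [3, 5, 8, 21, 22, 29]
Postorder: [3, 5, 22, 21, 8, 29]
Algorithm: postorder visits root last, so walk postorder right-to-left;
each value is the root of the current inorder slice — split it at that
value, recurse on the right subtree first, then the left.
Recursive splits:
  root=29; inorder splits into left=[3, 5, 8, 21, 22], right=[]
  root=8; inorder splits into left=[3, 5], right=[21, 22]
  root=21; inorder splits into left=[], right=[22]
  root=22; inorder splits into left=[], right=[]
  root=5; inorder splits into left=[3], right=[]
  root=3; inorder splits into left=[], right=[]
Reconstructed level-order: [29, 8, 5, 21, 3, 22]


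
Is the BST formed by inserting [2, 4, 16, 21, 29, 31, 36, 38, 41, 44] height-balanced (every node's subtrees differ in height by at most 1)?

Tree (level-order array): [2, None, 4, None, 16, None, 21, None, 29, None, 31, None, 36, None, 38, None, 41, None, 44]
Definition: a tree is height-balanced if, at every node, |h(left) - h(right)| <= 1 (empty subtree has height -1).
Bottom-up per-node check:
  node 44: h_left=-1, h_right=-1, diff=0 [OK], height=0
  node 41: h_left=-1, h_right=0, diff=1 [OK], height=1
  node 38: h_left=-1, h_right=1, diff=2 [FAIL (|-1-1|=2 > 1)], height=2
  node 36: h_left=-1, h_right=2, diff=3 [FAIL (|-1-2|=3 > 1)], height=3
  node 31: h_left=-1, h_right=3, diff=4 [FAIL (|-1-3|=4 > 1)], height=4
  node 29: h_left=-1, h_right=4, diff=5 [FAIL (|-1-4|=5 > 1)], height=5
  node 21: h_left=-1, h_right=5, diff=6 [FAIL (|-1-5|=6 > 1)], height=6
  node 16: h_left=-1, h_right=6, diff=7 [FAIL (|-1-6|=7 > 1)], height=7
  node 4: h_left=-1, h_right=7, diff=8 [FAIL (|-1-7|=8 > 1)], height=8
  node 2: h_left=-1, h_right=8, diff=9 [FAIL (|-1-8|=9 > 1)], height=9
Node 38 violates the condition: |-1 - 1| = 2 > 1.
Result: Not balanced


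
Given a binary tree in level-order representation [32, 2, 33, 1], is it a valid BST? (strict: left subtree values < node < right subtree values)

Level-order array: [32, 2, 33, 1]
Validate using subtree bounds (lo, hi): at each node, require lo < value < hi,
then recurse left with hi=value and right with lo=value.
Preorder trace (stopping at first violation):
  at node 32 with bounds (-inf, +inf): OK
  at node 2 with bounds (-inf, 32): OK
  at node 1 with bounds (-inf, 2): OK
  at node 33 with bounds (32, +inf): OK
No violation found at any node.
Result: Valid BST


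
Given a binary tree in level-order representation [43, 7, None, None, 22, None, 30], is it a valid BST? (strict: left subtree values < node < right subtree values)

Level-order array: [43, 7, None, None, 22, None, 30]
Validate using subtree bounds (lo, hi): at each node, require lo < value < hi,
then recurse left with hi=value and right with lo=value.
Preorder trace (stopping at first violation):
  at node 43 with bounds (-inf, +inf): OK
  at node 7 with bounds (-inf, 43): OK
  at node 22 with bounds (7, 43): OK
  at node 30 with bounds (22, 43): OK
No violation found at any node.
Result: Valid BST


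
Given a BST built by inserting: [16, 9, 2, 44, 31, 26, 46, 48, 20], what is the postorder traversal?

Tree insertion order: [16, 9, 2, 44, 31, 26, 46, 48, 20]
Tree (level-order array): [16, 9, 44, 2, None, 31, 46, None, None, 26, None, None, 48, 20]
Postorder traversal: [2, 9, 20, 26, 31, 48, 46, 44, 16]


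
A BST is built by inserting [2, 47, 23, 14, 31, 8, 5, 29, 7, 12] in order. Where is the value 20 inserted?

Starting tree (level order): [2, None, 47, 23, None, 14, 31, 8, None, 29, None, 5, 12, None, None, None, 7]
Insertion path: 2 -> 47 -> 23 -> 14
Result: insert 20 as right child of 14
Final tree (level order): [2, None, 47, 23, None, 14, 31, 8, 20, 29, None, 5, 12, None, None, None, None, None, 7]


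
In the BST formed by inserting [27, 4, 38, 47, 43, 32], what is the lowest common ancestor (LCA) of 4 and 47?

Tree insertion order: [27, 4, 38, 47, 43, 32]
Tree (level-order array): [27, 4, 38, None, None, 32, 47, None, None, 43]
In a BST, the LCA of p=4, q=47 is the first node v on the
root-to-leaf path with p <= v <= q (go left if both < v, right if both > v).
Walk from root:
  at 27: 4 <= 27 <= 47, this is the LCA
LCA = 27


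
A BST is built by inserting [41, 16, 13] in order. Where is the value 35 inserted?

Starting tree (level order): [41, 16, None, 13]
Insertion path: 41 -> 16
Result: insert 35 as right child of 16
Final tree (level order): [41, 16, None, 13, 35]


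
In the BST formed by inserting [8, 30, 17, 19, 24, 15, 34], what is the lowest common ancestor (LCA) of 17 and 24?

Tree insertion order: [8, 30, 17, 19, 24, 15, 34]
Tree (level-order array): [8, None, 30, 17, 34, 15, 19, None, None, None, None, None, 24]
In a BST, the LCA of p=17, q=24 is the first node v on the
root-to-leaf path with p <= v <= q (go left if both < v, right if both > v).
Walk from root:
  at 8: both 17 and 24 > 8, go right
  at 30: both 17 and 24 < 30, go left
  at 17: 17 <= 17 <= 24, this is the LCA
LCA = 17


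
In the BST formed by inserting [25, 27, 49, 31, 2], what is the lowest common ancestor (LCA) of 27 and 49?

Tree insertion order: [25, 27, 49, 31, 2]
Tree (level-order array): [25, 2, 27, None, None, None, 49, 31]
In a BST, the LCA of p=27, q=49 is the first node v on the
root-to-leaf path with p <= v <= q (go left if both < v, right if both > v).
Walk from root:
  at 25: both 27 and 49 > 25, go right
  at 27: 27 <= 27 <= 49, this is the LCA
LCA = 27


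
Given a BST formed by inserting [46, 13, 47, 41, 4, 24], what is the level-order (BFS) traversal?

Tree insertion order: [46, 13, 47, 41, 4, 24]
Tree (level-order array): [46, 13, 47, 4, 41, None, None, None, None, 24]
BFS from the root, enqueuing left then right child of each popped node:
  queue [46] -> pop 46, enqueue [13, 47], visited so far: [46]
  queue [13, 47] -> pop 13, enqueue [4, 41], visited so far: [46, 13]
  queue [47, 4, 41] -> pop 47, enqueue [none], visited so far: [46, 13, 47]
  queue [4, 41] -> pop 4, enqueue [none], visited so far: [46, 13, 47, 4]
  queue [41] -> pop 41, enqueue [24], visited so far: [46, 13, 47, 4, 41]
  queue [24] -> pop 24, enqueue [none], visited so far: [46, 13, 47, 4, 41, 24]
Result: [46, 13, 47, 4, 41, 24]


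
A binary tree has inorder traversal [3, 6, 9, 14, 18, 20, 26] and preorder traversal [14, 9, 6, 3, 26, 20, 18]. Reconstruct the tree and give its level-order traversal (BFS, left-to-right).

Inorder:  [3, 6, 9, 14, 18, 20, 26]
Preorder: [14, 9, 6, 3, 26, 20, 18]
Algorithm: preorder visits root first, so consume preorder in order;
for each root, split the current inorder slice at that value into
left-subtree inorder and right-subtree inorder, then recurse.
Recursive splits:
  root=14; inorder splits into left=[3, 6, 9], right=[18, 20, 26]
  root=9; inorder splits into left=[3, 6], right=[]
  root=6; inorder splits into left=[3], right=[]
  root=3; inorder splits into left=[], right=[]
  root=26; inorder splits into left=[18, 20], right=[]
  root=20; inorder splits into left=[18], right=[]
  root=18; inorder splits into left=[], right=[]
Reconstructed level-order: [14, 9, 26, 6, 20, 3, 18]


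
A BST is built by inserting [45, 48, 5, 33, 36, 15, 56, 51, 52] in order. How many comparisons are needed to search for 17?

Search path for 17: 45 -> 5 -> 33 -> 15
Found: False
Comparisons: 4


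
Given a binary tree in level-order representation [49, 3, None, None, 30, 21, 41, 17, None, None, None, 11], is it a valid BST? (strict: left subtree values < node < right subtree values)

Level-order array: [49, 3, None, None, 30, 21, 41, 17, None, None, None, 11]
Validate using subtree bounds (lo, hi): at each node, require lo < value < hi,
then recurse left with hi=value and right with lo=value.
Preorder trace (stopping at first violation):
  at node 49 with bounds (-inf, +inf): OK
  at node 3 with bounds (-inf, 49): OK
  at node 30 with bounds (3, 49): OK
  at node 21 with bounds (3, 30): OK
  at node 17 with bounds (3, 21): OK
  at node 11 with bounds (3, 17): OK
  at node 41 with bounds (30, 49): OK
No violation found at any node.
Result: Valid BST


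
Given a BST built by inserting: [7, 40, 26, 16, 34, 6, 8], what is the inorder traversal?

Tree insertion order: [7, 40, 26, 16, 34, 6, 8]
Tree (level-order array): [7, 6, 40, None, None, 26, None, 16, 34, 8]
Inorder traversal: [6, 7, 8, 16, 26, 34, 40]


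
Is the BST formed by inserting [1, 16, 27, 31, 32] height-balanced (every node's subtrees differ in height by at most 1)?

Tree (level-order array): [1, None, 16, None, 27, None, 31, None, 32]
Definition: a tree is height-balanced if, at every node, |h(left) - h(right)| <= 1 (empty subtree has height -1).
Bottom-up per-node check:
  node 32: h_left=-1, h_right=-1, diff=0 [OK], height=0
  node 31: h_left=-1, h_right=0, diff=1 [OK], height=1
  node 27: h_left=-1, h_right=1, diff=2 [FAIL (|-1-1|=2 > 1)], height=2
  node 16: h_left=-1, h_right=2, diff=3 [FAIL (|-1-2|=3 > 1)], height=3
  node 1: h_left=-1, h_right=3, diff=4 [FAIL (|-1-3|=4 > 1)], height=4
Node 27 violates the condition: |-1 - 1| = 2 > 1.
Result: Not balanced


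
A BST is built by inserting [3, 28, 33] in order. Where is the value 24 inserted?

Starting tree (level order): [3, None, 28, None, 33]
Insertion path: 3 -> 28
Result: insert 24 as left child of 28
Final tree (level order): [3, None, 28, 24, 33]


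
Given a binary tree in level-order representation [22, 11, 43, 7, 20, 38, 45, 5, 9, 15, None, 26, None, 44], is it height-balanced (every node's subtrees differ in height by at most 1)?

Tree (level-order array): [22, 11, 43, 7, 20, 38, 45, 5, 9, 15, None, 26, None, 44]
Definition: a tree is height-balanced if, at every node, |h(left) - h(right)| <= 1 (empty subtree has height -1).
Bottom-up per-node check:
  node 5: h_left=-1, h_right=-1, diff=0 [OK], height=0
  node 9: h_left=-1, h_right=-1, diff=0 [OK], height=0
  node 7: h_left=0, h_right=0, diff=0 [OK], height=1
  node 15: h_left=-1, h_right=-1, diff=0 [OK], height=0
  node 20: h_left=0, h_right=-1, diff=1 [OK], height=1
  node 11: h_left=1, h_right=1, diff=0 [OK], height=2
  node 26: h_left=-1, h_right=-1, diff=0 [OK], height=0
  node 38: h_left=0, h_right=-1, diff=1 [OK], height=1
  node 44: h_left=-1, h_right=-1, diff=0 [OK], height=0
  node 45: h_left=0, h_right=-1, diff=1 [OK], height=1
  node 43: h_left=1, h_right=1, diff=0 [OK], height=2
  node 22: h_left=2, h_right=2, diff=0 [OK], height=3
All nodes satisfy the balance condition.
Result: Balanced


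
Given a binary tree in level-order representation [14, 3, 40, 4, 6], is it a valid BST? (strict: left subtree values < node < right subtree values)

Level-order array: [14, 3, 40, 4, 6]
Validate using subtree bounds (lo, hi): at each node, require lo < value < hi,
then recurse left with hi=value and right with lo=value.
Preorder trace (stopping at first violation):
  at node 14 with bounds (-inf, +inf): OK
  at node 3 with bounds (-inf, 14): OK
  at node 4 with bounds (-inf, 3): VIOLATION
Node 4 violates its bound: not (-inf < 4 < 3).
Result: Not a valid BST


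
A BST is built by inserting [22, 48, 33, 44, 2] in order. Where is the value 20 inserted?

Starting tree (level order): [22, 2, 48, None, None, 33, None, None, 44]
Insertion path: 22 -> 2
Result: insert 20 as right child of 2
Final tree (level order): [22, 2, 48, None, 20, 33, None, None, None, None, 44]


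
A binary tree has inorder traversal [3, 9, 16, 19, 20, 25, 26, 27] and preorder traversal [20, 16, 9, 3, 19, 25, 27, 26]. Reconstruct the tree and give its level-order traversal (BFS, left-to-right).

Inorder:  [3, 9, 16, 19, 20, 25, 26, 27]
Preorder: [20, 16, 9, 3, 19, 25, 27, 26]
Algorithm: preorder visits root first, so consume preorder in order;
for each root, split the current inorder slice at that value into
left-subtree inorder and right-subtree inorder, then recurse.
Recursive splits:
  root=20; inorder splits into left=[3, 9, 16, 19], right=[25, 26, 27]
  root=16; inorder splits into left=[3, 9], right=[19]
  root=9; inorder splits into left=[3], right=[]
  root=3; inorder splits into left=[], right=[]
  root=19; inorder splits into left=[], right=[]
  root=25; inorder splits into left=[], right=[26, 27]
  root=27; inorder splits into left=[26], right=[]
  root=26; inorder splits into left=[], right=[]
Reconstructed level-order: [20, 16, 25, 9, 19, 27, 3, 26]


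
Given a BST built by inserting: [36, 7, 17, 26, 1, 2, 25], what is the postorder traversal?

Tree insertion order: [36, 7, 17, 26, 1, 2, 25]
Tree (level-order array): [36, 7, None, 1, 17, None, 2, None, 26, None, None, 25]
Postorder traversal: [2, 1, 25, 26, 17, 7, 36]


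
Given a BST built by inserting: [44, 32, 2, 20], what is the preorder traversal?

Tree insertion order: [44, 32, 2, 20]
Tree (level-order array): [44, 32, None, 2, None, None, 20]
Preorder traversal: [44, 32, 2, 20]


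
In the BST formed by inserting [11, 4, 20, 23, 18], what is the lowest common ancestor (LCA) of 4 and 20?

Tree insertion order: [11, 4, 20, 23, 18]
Tree (level-order array): [11, 4, 20, None, None, 18, 23]
In a BST, the LCA of p=4, q=20 is the first node v on the
root-to-leaf path with p <= v <= q (go left if both < v, right if both > v).
Walk from root:
  at 11: 4 <= 11 <= 20, this is the LCA
LCA = 11


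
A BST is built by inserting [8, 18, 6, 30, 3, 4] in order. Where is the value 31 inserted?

Starting tree (level order): [8, 6, 18, 3, None, None, 30, None, 4]
Insertion path: 8 -> 18 -> 30
Result: insert 31 as right child of 30
Final tree (level order): [8, 6, 18, 3, None, None, 30, None, 4, None, 31]


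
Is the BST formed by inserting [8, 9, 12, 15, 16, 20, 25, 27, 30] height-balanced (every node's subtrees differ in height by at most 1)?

Tree (level-order array): [8, None, 9, None, 12, None, 15, None, 16, None, 20, None, 25, None, 27, None, 30]
Definition: a tree is height-balanced if, at every node, |h(left) - h(right)| <= 1 (empty subtree has height -1).
Bottom-up per-node check:
  node 30: h_left=-1, h_right=-1, diff=0 [OK], height=0
  node 27: h_left=-1, h_right=0, diff=1 [OK], height=1
  node 25: h_left=-1, h_right=1, diff=2 [FAIL (|-1-1|=2 > 1)], height=2
  node 20: h_left=-1, h_right=2, diff=3 [FAIL (|-1-2|=3 > 1)], height=3
  node 16: h_left=-1, h_right=3, diff=4 [FAIL (|-1-3|=4 > 1)], height=4
  node 15: h_left=-1, h_right=4, diff=5 [FAIL (|-1-4|=5 > 1)], height=5
  node 12: h_left=-1, h_right=5, diff=6 [FAIL (|-1-5|=6 > 1)], height=6
  node 9: h_left=-1, h_right=6, diff=7 [FAIL (|-1-6|=7 > 1)], height=7
  node 8: h_left=-1, h_right=7, diff=8 [FAIL (|-1-7|=8 > 1)], height=8
Node 25 violates the condition: |-1 - 1| = 2 > 1.
Result: Not balanced


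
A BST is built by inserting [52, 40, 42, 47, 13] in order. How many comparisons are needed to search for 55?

Search path for 55: 52
Found: False
Comparisons: 1


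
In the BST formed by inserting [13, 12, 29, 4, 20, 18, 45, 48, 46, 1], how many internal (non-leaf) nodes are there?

Tree built from: [13, 12, 29, 4, 20, 18, 45, 48, 46, 1]
Tree (level-order array): [13, 12, 29, 4, None, 20, 45, 1, None, 18, None, None, 48, None, None, None, None, 46]
Rule: An internal node has at least one child.
Per-node child counts:
  node 13: 2 child(ren)
  node 12: 1 child(ren)
  node 4: 1 child(ren)
  node 1: 0 child(ren)
  node 29: 2 child(ren)
  node 20: 1 child(ren)
  node 18: 0 child(ren)
  node 45: 1 child(ren)
  node 48: 1 child(ren)
  node 46: 0 child(ren)
Matching nodes: [13, 12, 4, 29, 20, 45, 48]
Count of internal (non-leaf) nodes: 7


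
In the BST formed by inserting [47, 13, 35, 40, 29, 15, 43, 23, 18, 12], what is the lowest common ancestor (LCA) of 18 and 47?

Tree insertion order: [47, 13, 35, 40, 29, 15, 43, 23, 18, 12]
Tree (level-order array): [47, 13, None, 12, 35, None, None, 29, 40, 15, None, None, 43, None, 23, None, None, 18]
In a BST, the LCA of p=18, q=47 is the first node v on the
root-to-leaf path with p <= v <= q (go left if both < v, right if both > v).
Walk from root:
  at 47: 18 <= 47 <= 47, this is the LCA
LCA = 47


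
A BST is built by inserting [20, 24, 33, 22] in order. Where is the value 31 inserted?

Starting tree (level order): [20, None, 24, 22, 33]
Insertion path: 20 -> 24 -> 33
Result: insert 31 as left child of 33
Final tree (level order): [20, None, 24, 22, 33, None, None, 31]


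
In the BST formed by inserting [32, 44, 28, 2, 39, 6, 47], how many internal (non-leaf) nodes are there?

Tree built from: [32, 44, 28, 2, 39, 6, 47]
Tree (level-order array): [32, 28, 44, 2, None, 39, 47, None, 6]
Rule: An internal node has at least one child.
Per-node child counts:
  node 32: 2 child(ren)
  node 28: 1 child(ren)
  node 2: 1 child(ren)
  node 6: 0 child(ren)
  node 44: 2 child(ren)
  node 39: 0 child(ren)
  node 47: 0 child(ren)
Matching nodes: [32, 28, 2, 44]
Count of internal (non-leaf) nodes: 4


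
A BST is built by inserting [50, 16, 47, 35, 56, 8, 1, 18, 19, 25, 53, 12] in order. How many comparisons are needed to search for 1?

Search path for 1: 50 -> 16 -> 8 -> 1
Found: True
Comparisons: 4


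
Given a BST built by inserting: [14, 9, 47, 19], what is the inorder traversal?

Tree insertion order: [14, 9, 47, 19]
Tree (level-order array): [14, 9, 47, None, None, 19]
Inorder traversal: [9, 14, 19, 47]


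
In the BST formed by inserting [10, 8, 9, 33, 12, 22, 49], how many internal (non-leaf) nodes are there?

Tree built from: [10, 8, 9, 33, 12, 22, 49]
Tree (level-order array): [10, 8, 33, None, 9, 12, 49, None, None, None, 22]
Rule: An internal node has at least one child.
Per-node child counts:
  node 10: 2 child(ren)
  node 8: 1 child(ren)
  node 9: 0 child(ren)
  node 33: 2 child(ren)
  node 12: 1 child(ren)
  node 22: 0 child(ren)
  node 49: 0 child(ren)
Matching nodes: [10, 8, 33, 12]
Count of internal (non-leaf) nodes: 4


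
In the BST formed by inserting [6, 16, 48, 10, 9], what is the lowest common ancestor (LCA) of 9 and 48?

Tree insertion order: [6, 16, 48, 10, 9]
Tree (level-order array): [6, None, 16, 10, 48, 9]
In a BST, the LCA of p=9, q=48 is the first node v on the
root-to-leaf path with p <= v <= q (go left if both < v, right if both > v).
Walk from root:
  at 6: both 9 and 48 > 6, go right
  at 16: 9 <= 16 <= 48, this is the LCA
LCA = 16


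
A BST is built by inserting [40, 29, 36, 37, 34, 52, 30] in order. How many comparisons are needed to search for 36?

Search path for 36: 40 -> 29 -> 36
Found: True
Comparisons: 3


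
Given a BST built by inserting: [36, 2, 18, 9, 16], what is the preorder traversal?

Tree insertion order: [36, 2, 18, 9, 16]
Tree (level-order array): [36, 2, None, None, 18, 9, None, None, 16]
Preorder traversal: [36, 2, 18, 9, 16]


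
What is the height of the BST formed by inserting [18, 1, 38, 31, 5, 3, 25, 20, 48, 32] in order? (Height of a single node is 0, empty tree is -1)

Insertion order: [18, 1, 38, 31, 5, 3, 25, 20, 48, 32]
Tree (level-order array): [18, 1, 38, None, 5, 31, 48, 3, None, 25, 32, None, None, None, None, 20]
Compute height bottom-up (empty subtree = -1):
  height(3) = 1 + max(-1, -1) = 0
  height(5) = 1 + max(0, -1) = 1
  height(1) = 1 + max(-1, 1) = 2
  height(20) = 1 + max(-1, -1) = 0
  height(25) = 1 + max(0, -1) = 1
  height(32) = 1 + max(-1, -1) = 0
  height(31) = 1 + max(1, 0) = 2
  height(48) = 1 + max(-1, -1) = 0
  height(38) = 1 + max(2, 0) = 3
  height(18) = 1 + max(2, 3) = 4
Height = 4


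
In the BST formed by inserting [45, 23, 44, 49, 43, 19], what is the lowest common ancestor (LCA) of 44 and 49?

Tree insertion order: [45, 23, 44, 49, 43, 19]
Tree (level-order array): [45, 23, 49, 19, 44, None, None, None, None, 43]
In a BST, the LCA of p=44, q=49 is the first node v on the
root-to-leaf path with p <= v <= q (go left if both < v, right if both > v).
Walk from root:
  at 45: 44 <= 45 <= 49, this is the LCA
LCA = 45


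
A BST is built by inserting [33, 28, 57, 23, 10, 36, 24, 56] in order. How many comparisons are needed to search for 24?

Search path for 24: 33 -> 28 -> 23 -> 24
Found: True
Comparisons: 4


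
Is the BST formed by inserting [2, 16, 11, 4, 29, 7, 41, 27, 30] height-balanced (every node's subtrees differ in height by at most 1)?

Tree (level-order array): [2, None, 16, 11, 29, 4, None, 27, 41, None, 7, None, None, 30]
Definition: a tree is height-balanced if, at every node, |h(left) - h(right)| <= 1 (empty subtree has height -1).
Bottom-up per-node check:
  node 7: h_left=-1, h_right=-1, diff=0 [OK], height=0
  node 4: h_left=-1, h_right=0, diff=1 [OK], height=1
  node 11: h_left=1, h_right=-1, diff=2 [FAIL (|1--1|=2 > 1)], height=2
  node 27: h_left=-1, h_right=-1, diff=0 [OK], height=0
  node 30: h_left=-1, h_right=-1, diff=0 [OK], height=0
  node 41: h_left=0, h_right=-1, diff=1 [OK], height=1
  node 29: h_left=0, h_right=1, diff=1 [OK], height=2
  node 16: h_left=2, h_right=2, diff=0 [OK], height=3
  node 2: h_left=-1, h_right=3, diff=4 [FAIL (|-1-3|=4 > 1)], height=4
Node 11 violates the condition: |1 - -1| = 2 > 1.
Result: Not balanced
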